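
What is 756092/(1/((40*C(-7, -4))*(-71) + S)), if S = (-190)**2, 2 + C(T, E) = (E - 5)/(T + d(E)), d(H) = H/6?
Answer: 668581911920/23 ≈ 2.9069e+10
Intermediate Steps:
d(H) = H/6 (d(H) = H*(1/6) = H/6)
C(T, E) = -2 + (-5 + E)/(T + E/6) (C(T, E) = -2 + (E - 5)/(T + E/6) = -2 + (-5 + E)/(T + E/6))
S = 36100
756092/(1/((40*C(-7, -4))*(-71) + S)) = 756092/(1/((40*(2*(-15 - 6*(-7) + 2*(-4))/(-4 + 6*(-7))))*(-71) + 36100)) = 756092/(1/((40*(2*(-15 + 42 - 8)/(-4 - 42)))*(-71) + 36100)) = 756092/(1/((40*(2*19/(-46)))*(-71) + 36100)) = 756092/(1/((40*(2*(-1/46)*19))*(-71) + 36100)) = 756092/(1/((40*(-19/23))*(-71) + 36100)) = 756092/(1/(-760/23*(-71) + 36100)) = 756092/(1/(53960/23 + 36100)) = 756092/(1/(884260/23)) = 756092/(23/884260) = 756092*(884260/23) = 668581911920/23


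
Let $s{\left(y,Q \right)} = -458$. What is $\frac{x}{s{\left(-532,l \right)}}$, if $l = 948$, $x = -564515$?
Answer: $\frac{564515}{458} \approx 1232.6$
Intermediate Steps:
$\frac{x}{s{\left(-532,l \right)}} = - \frac{564515}{-458} = \left(-564515\right) \left(- \frac{1}{458}\right) = \frac{564515}{458}$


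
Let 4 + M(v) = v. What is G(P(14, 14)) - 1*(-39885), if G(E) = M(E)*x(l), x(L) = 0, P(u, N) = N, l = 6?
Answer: 39885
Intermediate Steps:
M(v) = -4 + v
G(E) = 0 (G(E) = (-4 + E)*0 = 0)
G(P(14, 14)) - 1*(-39885) = 0 - 1*(-39885) = 0 + 39885 = 39885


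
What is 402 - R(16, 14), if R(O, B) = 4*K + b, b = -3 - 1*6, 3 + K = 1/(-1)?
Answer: 427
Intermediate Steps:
K = -4 (K = -3 + 1/(-1) = -3 + 1*(-1) = -3 - 1 = -4)
b = -9 (b = -3 - 6 = -9)
R(O, B) = -25 (R(O, B) = 4*(-4) - 9 = -16 - 9 = -25)
402 - R(16, 14) = 402 - 1*(-25) = 402 + 25 = 427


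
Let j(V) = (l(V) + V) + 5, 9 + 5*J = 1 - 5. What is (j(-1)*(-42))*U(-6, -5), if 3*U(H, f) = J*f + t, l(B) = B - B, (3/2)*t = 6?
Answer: -952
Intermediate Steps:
t = 4 (t = (2/3)*6 = 4)
J = -13/5 (J = -9/5 + (1 - 5)/5 = -9/5 + (1/5)*(-4) = -9/5 - 4/5 = -13/5 ≈ -2.6000)
l(B) = 0
U(H, f) = 4/3 - 13*f/15 (U(H, f) = (-13*f/5 + 4)/3 = (4 - 13*f/5)/3 = 4/3 - 13*f/15)
j(V) = 5 + V (j(V) = (0 + V) + 5 = V + 5 = 5 + V)
(j(-1)*(-42))*U(-6, -5) = ((5 - 1)*(-42))*(4/3 - 13/15*(-5)) = (4*(-42))*(4/3 + 13/3) = -168*17/3 = -952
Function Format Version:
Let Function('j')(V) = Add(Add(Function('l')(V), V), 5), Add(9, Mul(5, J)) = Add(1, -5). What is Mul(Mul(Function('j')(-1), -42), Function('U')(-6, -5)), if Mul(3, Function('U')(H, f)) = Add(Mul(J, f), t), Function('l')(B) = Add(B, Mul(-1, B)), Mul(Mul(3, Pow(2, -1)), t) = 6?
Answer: -952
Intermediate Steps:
t = 4 (t = Mul(Rational(2, 3), 6) = 4)
J = Rational(-13, 5) (J = Add(Rational(-9, 5), Mul(Rational(1, 5), Add(1, -5))) = Add(Rational(-9, 5), Mul(Rational(1, 5), -4)) = Add(Rational(-9, 5), Rational(-4, 5)) = Rational(-13, 5) ≈ -2.6000)
Function('l')(B) = 0
Function('U')(H, f) = Add(Rational(4, 3), Mul(Rational(-13, 15), f)) (Function('U')(H, f) = Mul(Rational(1, 3), Add(Mul(Rational(-13, 5), f), 4)) = Mul(Rational(1, 3), Add(4, Mul(Rational(-13, 5), f))) = Add(Rational(4, 3), Mul(Rational(-13, 15), f)))
Function('j')(V) = Add(5, V) (Function('j')(V) = Add(Add(0, V), 5) = Add(V, 5) = Add(5, V))
Mul(Mul(Function('j')(-1), -42), Function('U')(-6, -5)) = Mul(Mul(Add(5, -1), -42), Add(Rational(4, 3), Mul(Rational(-13, 15), -5))) = Mul(Mul(4, -42), Add(Rational(4, 3), Rational(13, 3))) = Mul(-168, Rational(17, 3)) = -952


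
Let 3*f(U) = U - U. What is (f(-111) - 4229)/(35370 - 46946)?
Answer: 4229/11576 ≈ 0.36532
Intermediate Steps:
f(U) = 0 (f(U) = (U - U)/3 = (1/3)*0 = 0)
(f(-111) - 4229)/(35370 - 46946) = (0 - 4229)/(35370 - 46946) = -4229/(-11576) = -4229*(-1/11576) = 4229/11576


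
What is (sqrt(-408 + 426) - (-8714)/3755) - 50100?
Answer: -188116786/3755 + 3*sqrt(2) ≈ -50093.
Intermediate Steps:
(sqrt(-408 + 426) - (-8714)/3755) - 50100 = (sqrt(18) - (-8714)/3755) - 50100 = (3*sqrt(2) - 1*(-8714/3755)) - 50100 = (3*sqrt(2) + 8714/3755) - 50100 = (8714/3755 + 3*sqrt(2)) - 50100 = -188116786/3755 + 3*sqrt(2)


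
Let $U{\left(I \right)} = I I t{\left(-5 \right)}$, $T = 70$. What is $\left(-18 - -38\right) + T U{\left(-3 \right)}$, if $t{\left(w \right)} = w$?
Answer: $-3130$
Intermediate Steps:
$U{\left(I \right)} = - 5 I^{2}$ ($U{\left(I \right)} = I I \left(-5\right) = I^{2} \left(-5\right) = - 5 I^{2}$)
$\left(-18 - -38\right) + T U{\left(-3 \right)} = \left(-18 - -38\right) + 70 \left(- 5 \left(-3\right)^{2}\right) = \left(-18 + 38\right) + 70 \left(\left(-5\right) 9\right) = 20 + 70 \left(-45\right) = 20 - 3150 = -3130$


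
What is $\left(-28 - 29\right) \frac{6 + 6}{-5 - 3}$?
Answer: $\frac{171}{2} \approx 85.5$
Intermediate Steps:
$\left(-28 - 29\right) \frac{6 + 6}{-5 - 3} = - 57 \frac{12}{-8} = - 57 \cdot 12 \left(- \frac{1}{8}\right) = \left(-57\right) \left(- \frac{3}{2}\right) = \frac{171}{2}$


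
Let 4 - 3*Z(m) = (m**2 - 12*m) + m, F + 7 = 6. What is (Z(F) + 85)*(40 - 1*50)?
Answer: -2470/3 ≈ -823.33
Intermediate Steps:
F = -1 (F = -7 + 6 = -1)
Z(m) = 4/3 - m**2/3 + 11*m/3 (Z(m) = 4/3 - ((m**2 - 12*m) + m)/3 = 4/3 - (m**2 - 11*m)/3 = 4/3 + (-m**2/3 + 11*m/3) = 4/3 - m**2/3 + 11*m/3)
(Z(F) + 85)*(40 - 1*50) = ((4/3 - 1/3*(-1)**2 + (11/3)*(-1)) + 85)*(40 - 1*50) = ((4/3 - 1/3*1 - 11/3) + 85)*(40 - 50) = ((4/3 - 1/3 - 11/3) + 85)*(-10) = (-8/3 + 85)*(-10) = (247/3)*(-10) = -2470/3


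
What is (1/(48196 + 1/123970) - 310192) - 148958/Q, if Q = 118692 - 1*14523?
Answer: -193062838467157785196/622394995606449 ≈ -3.1019e+5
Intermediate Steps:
Q = 104169 (Q = 118692 - 14523 = 104169)
(1/(48196 + 1/123970) - 310192) - 148958/Q = (1/(48196 + 1/123970) - 310192) - 148958/104169 = (1/(48196 + 1/123970) - 310192) - 148958*1/104169 = (1/(5974858121/123970) - 310192) - 148958/104169 = (123970/5974858121 - 310192) - 148958/104169 = -1853353190145262/5974858121 - 148958/104169 = -193062838467157785196/622394995606449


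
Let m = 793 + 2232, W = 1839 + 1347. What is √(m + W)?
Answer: √6211 ≈ 78.810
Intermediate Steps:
W = 3186
m = 3025
√(m + W) = √(3025 + 3186) = √6211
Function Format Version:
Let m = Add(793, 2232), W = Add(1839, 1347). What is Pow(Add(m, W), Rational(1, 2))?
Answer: Pow(6211, Rational(1, 2)) ≈ 78.810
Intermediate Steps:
W = 3186
m = 3025
Pow(Add(m, W), Rational(1, 2)) = Pow(Add(3025, 3186), Rational(1, 2)) = Pow(6211, Rational(1, 2))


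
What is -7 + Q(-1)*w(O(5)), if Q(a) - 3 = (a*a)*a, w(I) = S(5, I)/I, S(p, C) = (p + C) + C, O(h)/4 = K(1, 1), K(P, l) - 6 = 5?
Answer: -61/22 ≈ -2.7727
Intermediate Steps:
K(P, l) = 11 (K(P, l) = 6 + 5 = 11)
O(h) = 44 (O(h) = 4*11 = 44)
S(p, C) = p + 2*C (S(p, C) = (C + p) + C = p + 2*C)
w(I) = (5 + 2*I)/I
Q(a) = 3 + a³ (Q(a) = 3 + (a*a)*a = 3 + a²*a = 3 + a³)
-7 + Q(-1)*w(O(5)) = -7 + (3 + (-1)³)*(2 + 5/44) = -7 + (3 - 1)*(2 + 5*(1/44)) = -7 + 2*(2 + 5/44) = -7 + 2*(93/44) = -7 + 93/22 = -61/22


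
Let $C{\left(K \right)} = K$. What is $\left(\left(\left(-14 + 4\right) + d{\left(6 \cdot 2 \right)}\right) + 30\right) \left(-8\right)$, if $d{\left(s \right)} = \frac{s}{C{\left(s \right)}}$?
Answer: $-168$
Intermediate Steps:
$d{\left(s \right)} = 1$ ($d{\left(s \right)} = \frac{s}{s} = 1$)
$\left(\left(\left(-14 + 4\right) + d{\left(6 \cdot 2 \right)}\right) + 30\right) \left(-8\right) = \left(\left(\left(-14 + 4\right) + 1\right) + 30\right) \left(-8\right) = \left(\left(-10 + 1\right) + 30\right) \left(-8\right) = \left(-9 + 30\right) \left(-8\right) = 21 \left(-8\right) = -168$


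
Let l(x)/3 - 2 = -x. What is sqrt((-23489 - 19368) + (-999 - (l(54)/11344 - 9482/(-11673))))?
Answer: I*sqrt(1335094015669616429)/5517438 ≈ 209.42*I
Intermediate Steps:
l(x) = 6 - 3*x (l(x) = 6 + 3*(-x) = 6 - 3*x)
sqrt((-23489 - 19368) + (-999 - (l(54)/11344 - 9482/(-11673)))) = sqrt((-23489 - 19368) + (-999 - ((6 - 3*54)/11344 - 9482/(-11673)))) = sqrt(-42857 + (-999 - ((6 - 162)*(1/11344) - 9482*(-1/11673)))) = sqrt(-42857 + (-999 - (-156*1/11344 + 9482/11673))) = sqrt(-42857 + (-999 - (-39/2836 + 9482/11673))) = sqrt(-42857 + (-999 - 1*26435705/33104628)) = sqrt(-42857 + (-999 - 26435705/33104628)) = sqrt(-42857 - 33097959077/33104628) = sqrt(-1451863001273/33104628) = I*sqrt(1335094015669616429)/5517438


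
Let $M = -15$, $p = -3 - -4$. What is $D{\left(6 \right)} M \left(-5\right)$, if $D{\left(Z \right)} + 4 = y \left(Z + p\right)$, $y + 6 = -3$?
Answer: $-5025$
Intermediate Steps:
$p = 1$ ($p = -3 + 4 = 1$)
$y = -9$ ($y = -6 - 3 = -9$)
$D{\left(Z \right)} = -13 - 9 Z$ ($D{\left(Z \right)} = -4 - 9 \left(Z + 1\right) = -4 - 9 \left(1 + Z\right) = -4 - \left(9 + 9 Z\right) = -13 - 9 Z$)
$D{\left(6 \right)} M \left(-5\right) = \left(-13 - 54\right) \left(-15\right) \left(-5\right) = \left(-67\right) \left(-15\right) \left(-5\right) = 1005 \left(-5\right) = -5025$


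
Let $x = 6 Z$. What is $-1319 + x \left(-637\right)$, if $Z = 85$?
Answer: $-326189$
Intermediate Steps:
$x = 510$ ($x = 6 \cdot 85 = 510$)
$-1319 + x \left(-637\right) = -1319 + 510 \left(-637\right) = -1319 - 324870 = -326189$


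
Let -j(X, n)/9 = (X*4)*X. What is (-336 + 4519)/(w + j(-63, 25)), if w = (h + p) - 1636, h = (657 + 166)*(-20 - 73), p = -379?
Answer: -4183/221438 ≈ -0.018890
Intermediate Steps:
j(X, n) = -36*X**2 (j(X, n) = -9*X*4*X = -9*4*X*X = -36*X**2)
h = -76539 (h = 823*(-93) = -76539)
w = -78554 (w = (-76539 - 379) - 1636 = -76918 - 1636 = -78554)
(-336 + 4519)/(w + j(-63, 25)) = (-336 + 4519)/(-78554 - 36*(-63)**2) = 4183/(-78554 - 36*3969) = 4183/(-78554 - 142884) = 4183/(-221438) = 4183*(-1/221438) = -4183/221438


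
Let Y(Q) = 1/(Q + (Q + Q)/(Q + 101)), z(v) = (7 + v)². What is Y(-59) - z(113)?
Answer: -18691221/1298 ≈ -14400.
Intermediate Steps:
Y(Q) = 1/(Q + 2*Q/(101 + Q)) (Y(Q) = 1/(Q + (2*Q)/(101 + Q)) = 1/(Q + 2*Q/(101 + Q)))
Y(-59) - z(113) = (101 - 59)/((-59)*(103 - 59)) - (7 + 113)² = -1/59*42/44 - 1*120² = -1/59*1/44*42 - 1*14400 = -21/1298 - 14400 = -18691221/1298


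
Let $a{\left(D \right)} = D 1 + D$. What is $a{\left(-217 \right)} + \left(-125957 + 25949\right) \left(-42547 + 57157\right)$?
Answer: $-1461117314$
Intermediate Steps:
$a{\left(D \right)} = 2 D$ ($a{\left(D \right)} = D + D = 2 D$)
$a{\left(-217 \right)} + \left(-125957 + 25949\right) \left(-42547 + 57157\right) = 2 \left(-217\right) + \left(-125957 + 25949\right) \left(-42547 + 57157\right) = -434 - 1461116880 = -1461117314$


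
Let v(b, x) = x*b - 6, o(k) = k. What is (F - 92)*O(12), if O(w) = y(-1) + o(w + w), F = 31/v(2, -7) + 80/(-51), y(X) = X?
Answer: -2231483/1020 ≈ -2187.7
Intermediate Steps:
v(b, x) = -6 + b*x (v(b, x) = b*x - 6 = -6 + b*x)
F = -3181/1020 (F = 31/(-6 + 2*(-7)) + 80/(-51) = 31/(-6 - 14) + 80*(-1/51) = 31/(-20) - 80/51 = 31*(-1/20) - 80/51 = -31/20 - 80/51 = -3181/1020 ≈ -3.1186)
O(w) = -1 + 2*w (O(w) = -1 + (w + w) = -1 + 2*w)
(F - 92)*O(12) = (-3181/1020 - 92)*(-1 + 2*12) = -97021*(-1 + 24)/1020 = -97021/1020*23 = -2231483/1020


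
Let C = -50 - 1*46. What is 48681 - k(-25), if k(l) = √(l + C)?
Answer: 48681 - 11*I ≈ 48681.0 - 11.0*I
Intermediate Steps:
C = -96 (C = -50 - 46 = -96)
k(l) = √(-96 + l) (k(l) = √(l - 96) = √(-96 + l))
48681 - k(-25) = 48681 - √(-96 - 25) = 48681 - √(-121) = 48681 - 11*I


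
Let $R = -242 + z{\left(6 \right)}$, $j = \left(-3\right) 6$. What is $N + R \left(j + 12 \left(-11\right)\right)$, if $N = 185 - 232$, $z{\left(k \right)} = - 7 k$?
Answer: $42553$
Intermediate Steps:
$j = -18$
$N = -47$ ($N = 185 - 232 = -47$)
$R = -284$ ($R = -242 - 42 = -284$)
$N + R \left(j + 12 \left(-11\right)\right) = -47 - 284 \left(-18 + 12 \left(-11\right)\right) = -47 - 284 \left(-18 - 132\right) = -47 - -42600 = -47 + 42600 = 42553$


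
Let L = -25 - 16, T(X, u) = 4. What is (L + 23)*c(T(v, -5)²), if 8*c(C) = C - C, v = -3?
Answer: 0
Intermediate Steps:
L = -41
c(C) = 0 (c(C) = (C - C)/8 = (⅛)*0 = 0)
(L + 23)*c(T(v, -5)²) = (-41 + 23)*0 = -18*0 = 0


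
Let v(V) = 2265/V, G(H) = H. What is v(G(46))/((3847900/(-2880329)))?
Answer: -1304789037/35400680 ≈ -36.858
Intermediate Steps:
v(G(46))/((3847900/(-2880329))) = (2265/46)/((3847900/(-2880329))) = (2265*(1/46))/((3847900*(-1/2880329))) = 2265/(46*(-3847900/2880329)) = (2265/46)*(-2880329/3847900) = -1304789037/35400680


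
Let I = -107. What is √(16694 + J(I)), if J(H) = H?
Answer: 3*√1843 ≈ 128.79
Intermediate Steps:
√(16694 + J(I)) = √(16694 - 107) = √16587 = 3*√1843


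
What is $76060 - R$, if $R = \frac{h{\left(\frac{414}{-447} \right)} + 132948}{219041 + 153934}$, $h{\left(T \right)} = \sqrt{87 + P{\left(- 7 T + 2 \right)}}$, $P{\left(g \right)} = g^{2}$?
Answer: $\frac{9456115184}{124325} - \frac{\sqrt{3529183}}{55573275} \approx 76060.0$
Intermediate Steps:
$h{\left(T \right)} = \sqrt{87 + \left(2 - 7 T\right)^{2}}$ ($h{\left(T \right)} = \sqrt{87 + \left(- 7 T + 2\right)^{2}} = \sqrt{87 + \left(2 - 7 T\right)^{2}}$)
$R = \frac{44316}{124325} + \frac{\sqrt{3529183}}{55573275}$ ($R = \frac{\sqrt{87 + \left(-2 + 7 \frac{414}{-447}\right)^{2}} + 132948}{219041 + 153934} = \frac{\sqrt{87 + \left(-2 + 7 \cdot 414 \left(- \frac{1}{447}\right)\right)^{2}} + 132948}{372975} = \left(\sqrt{87 + \left(-2 + 7 \left(- \frac{138}{149}\right)\right)^{2}} + 132948\right) \frac{1}{372975} = \left(\sqrt{87 + \left(-2 - \frac{966}{149}\right)^{2}} + 132948\right) \frac{1}{372975} = \left(\sqrt{87 + \left(- \frac{1264}{149}\right)^{2}} + 132948\right) \frac{1}{372975} = \left(\sqrt{87 + \frac{1597696}{22201}} + 132948\right) \frac{1}{372975} = \left(\sqrt{\frac{3529183}{22201}} + 132948\right) \frac{1}{372975} = \left(\frac{\sqrt{3529183}}{149} + 132948\right) \frac{1}{372975} = \left(132948 + \frac{\sqrt{3529183}}{149}\right) \frac{1}{372975} = \frac{44316}{124325} + \frac{\sqrt{3529183}}{55573275} \approx 0.35649$)
$76060 - R = 76060 - \left(\frac{44316}{124325} + \frac{\sqrt{3529183}}{55573275}\right) = \frac{9456115184}{124325} - \frac{\sqrt{3529183}}{55573275}$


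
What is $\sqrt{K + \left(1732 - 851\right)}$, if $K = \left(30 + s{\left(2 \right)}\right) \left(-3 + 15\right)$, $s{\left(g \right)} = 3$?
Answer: $\sqrt{1277} \approx 35.735$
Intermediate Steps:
$K = 396$ ($K = \left(30 + 3\right) \left(-3 + 15\right) = 33 \cdot 12 = 396$)
$\sqrt{K + \left(1732 - 851\right)} = \sqrt{396 + \left(1732 - 851\right)} = \sqrt{396 + 881} = \sqrt{1277}$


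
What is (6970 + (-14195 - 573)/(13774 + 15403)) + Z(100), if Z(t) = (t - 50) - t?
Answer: 201890072/29177 ≈ 6919.5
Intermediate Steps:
Z(t) = -50 (Z(t) = (-50 + t) - t = -50)
(6970 + (-14195 - 573)/(13774 + 15403)) + Z(100) = (6970 + (-14195 - 573)/(13774 + 15403)) - 50 = (6970 - 14768/29177) - 50 = 203348922/29177 - 50 = 201890072/29177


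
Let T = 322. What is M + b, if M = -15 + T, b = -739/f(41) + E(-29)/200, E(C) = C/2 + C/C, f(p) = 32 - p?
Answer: 1400557/3600 ≈ 389.04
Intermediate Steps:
E(C) = 1 + C/2 (E(C) = C*(½) + 1 = C/2 + 1 = 1 + C/2)
b = 295357/3600 (b = -739/(32 - 1*41) + (1 + (½)*(-29))/200 = -739/(32 - 41) + (1 - 29/2)*(1/200) = -739/(-9) - 27/2*1/200 = -739*(-⅑) - 27/400 = 739/9 - 27/400 = 295357/3600 ≈ 82.044)
M = 307 (M = -15 + 322 = 307)
M + b = 307 + 295357/3600 = 1400557/3600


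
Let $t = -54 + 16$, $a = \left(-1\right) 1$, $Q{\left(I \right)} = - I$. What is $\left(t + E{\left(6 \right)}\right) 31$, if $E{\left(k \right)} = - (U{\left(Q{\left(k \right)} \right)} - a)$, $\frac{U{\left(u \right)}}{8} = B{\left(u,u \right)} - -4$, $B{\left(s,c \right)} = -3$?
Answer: $-1457$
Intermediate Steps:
$a = -1$
$U{\left(u \right)} = 8$ ($U{\left(u \right)} = 8 \left(-3 - -4\right) = 8 \left(-3 + 4\right) = 8 \cdot 1 = 8$)
$t = -38$
$E{\left(k \right)} = -9$ ($E{\left(k \right)} = - (8 - -1) = - (8 + 1) = \left(-1\right) 9 = -9$)
$\left(t + E{\left(6 \right)}\right) 31 = \left(-38 - 9\right) 31 = \left(-47\right) 31 = -1457$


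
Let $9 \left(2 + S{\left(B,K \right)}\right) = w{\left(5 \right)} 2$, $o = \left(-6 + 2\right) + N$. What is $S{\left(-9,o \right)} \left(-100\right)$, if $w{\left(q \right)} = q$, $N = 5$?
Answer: $\frac{800}{9} \approx 88.889$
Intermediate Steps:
$o = 1$ ($o = \left(-6 + 2\right) + 5 = -4 + 5 = 1$)
$S{\left(B,K \right)} = - \frac{8}{9}$ ($S{\left(B,K \right)} = -2 + \frac{5 \cdot 2}{9} = -2 + \frac{1}{9} \cdot 10 = -2 + \frac{10}{9} = - \frac{8}{9}$)
$S{\left(-9,o \right)} \left(-100\right) = \left(- \frac{8}{9}\right) \left(-100\right) = \frac{800}{9}$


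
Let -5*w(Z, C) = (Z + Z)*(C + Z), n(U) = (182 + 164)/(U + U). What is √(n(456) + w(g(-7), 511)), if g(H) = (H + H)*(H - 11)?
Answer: I*√99952262790/1140 ≈ 277.33*I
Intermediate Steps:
n(U) = 173/U (n(U) = 346/((2*U)) = 346*(1/(2*U)) = 173/U)
g(H) = 2*H*(-11 + H) (g(H) = (2*H)*(-11 + H) = 2*H*(-11 + H))
w(Z, C) = -2*Z*(C + Z)/5 (w(Z, C) = -(Z + Z)*(C + Z)/5 = -2*Z*(C + Z)/5)
√(n(456) + w(g(-7), 511)) = √(173/456 - 2*2*(-7)*(-11 - 7)*(511 + 2*(-7)*(-11 - 7))/5) = √(173*(1/456) - 2*2*(-7)*(-18)*(511 + 2*(-7)*(-18))/5) = √(173/456 - ⅖*252*(511 + 252)) = √(173/456 - ⅖*252*763) = √(173/456 - 384552/5) = √(-175354847/2280) = I*√99952262790/1140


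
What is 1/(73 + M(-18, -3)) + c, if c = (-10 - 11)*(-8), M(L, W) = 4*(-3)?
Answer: 10249/61 ≈ 168.02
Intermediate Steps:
M(L, W) = -12
c = 168 (c = -21*(-8) = 168)
1/(73 + M(-18, -3)) + c = 1/(73 - 12) + 168 = 1/61 + 168 = 10249/61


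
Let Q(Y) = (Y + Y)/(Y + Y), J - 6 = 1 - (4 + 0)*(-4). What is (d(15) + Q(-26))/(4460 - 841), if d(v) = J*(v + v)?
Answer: 691/3619 ≈ 0.19094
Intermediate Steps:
J = 23 (J = 6 + (1 - (4 + 0)*(-4)) = 6 + (1 - 4*(-4)) = 6 + (1 - 1*(-16)) = 6 + (1 + 16) = 6 + 17 = 23)
Q(Y) = 1 (Q(Y) = (2*Y)/((2*Y)) = (2*Y)*(1/(2*Y)) = 1)
d(v) = 46*v (d(v) = 23*(v + v) = 23*(2*v) = 46*v)
(d(15) + Q(-26))/(4460 - 841) = (46*15 + 1)/(4460 - 841) = (690 + 1)/3619 = 691*(1/3619) = 691/3619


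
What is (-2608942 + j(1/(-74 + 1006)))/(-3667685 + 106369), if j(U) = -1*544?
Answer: 118613/161878 ≈ 0.73273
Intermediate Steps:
j(U) = -544
(-2608942 + j(1/(-74 + 1006)))/(-3667685 + 106369) = (-2608942 - 544)/(-3667685 + 106369) = -2609486/(-3561316) = -2609486*(-1/3561316) = 118613/161878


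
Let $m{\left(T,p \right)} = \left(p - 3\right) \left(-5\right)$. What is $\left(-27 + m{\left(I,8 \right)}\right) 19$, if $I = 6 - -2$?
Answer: $-988$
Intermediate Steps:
$I = 8$ ($I = 6 + 2 = 8$)
$m{\left(T,p \right)} = 15 - 5 p$ ($m{\left(T,p \right)} = \left(-3 + p\right) \left(-5\right) = 15 - 5 p$)
$\left(-27 + m{\left(I,8 \right)}\right) 19 = \left(-27 + \left(15 - 40\right)\right) 19 = \left(-27 - 25\right) 19 = \left(-52\right) 19 = -988$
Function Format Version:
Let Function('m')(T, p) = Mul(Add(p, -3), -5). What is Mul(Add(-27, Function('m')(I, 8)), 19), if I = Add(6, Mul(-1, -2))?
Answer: -988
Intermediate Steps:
I = 8 (I = Add(6, 2) = 8)
Function('m')(T, p) = Add(15, Mul(-5, p)) (Function('m')(T, p) = Mul(Add(-3, p), -5) = Add(15, Mul(-5, p)))
Mul(Add(-27, Function('m')(I, 8)), 19) = Mul(Add(-27, Add(15, Mul(-5, 8))), 19) = Mul(Add(-27, Add(15, -40)), 19) = Mul(Add(-27, -25), 19) = Mul(-52, 19) = -988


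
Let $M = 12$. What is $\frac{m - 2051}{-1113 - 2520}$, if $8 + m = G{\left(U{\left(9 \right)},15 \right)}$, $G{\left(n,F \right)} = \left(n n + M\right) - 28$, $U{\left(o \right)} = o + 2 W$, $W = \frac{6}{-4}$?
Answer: $\frac{2039}{3633} \approx 0.56124$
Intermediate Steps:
$W = - \frac{3}{2}$ ($W = 6 \left(- \frac{1}{4}\right) = - \frac{3}{2} \approx -1.5$)
$U{\left(o \right)} = -3 + o$ ($U{\left(o \right)} = o + 2 \left(- \frac{3}{2}\right) = o - 3 = -3 + o$)
$G{\left(n,F \right)} = -16 + n^{2}$ ($G{\left(n,F \right)} = \left(n n + 12\right) - 28 = \left(n^{2} + 12\right) - 28 = \left(12 + n^{2}\right) - 28 = -16 + n^{2}$)
$m = 12$ ($m = -8 - \left(16 - \left(-3 + 9\right)^{2}\right) = -8 - \left(16 - 6^{2}\right) = -8 + \left(-16 + 36\right) = -8 + 20 = 12$)
$\frac{m - 2051}{-1113 - 2520} = \frac{12 - 2051}{-1113 - 2520} = - \frac{2039}{-3633} = \left(-2039\right) \left(- \frac{1}{3633}\right) = \frac{2039}{3633}$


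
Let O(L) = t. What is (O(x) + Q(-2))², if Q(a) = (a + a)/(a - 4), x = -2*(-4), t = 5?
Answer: 289/9 ≈ 32.111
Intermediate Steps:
x = 8
Q(a) = 2*a/(-4 + a) (Q(a) = (2*a)/(-4 + a) = 2*a/(-4 + a))
O(L) = 5
(O(x) + Q(-2))² = (5 + 2*(-2)/(-4 - 2))² = (5 + 2*(-2)/(-6))² = (5 + 2*(-2)*(-⅙))² = (5 + ⅔)² = (17/3)² = 289/9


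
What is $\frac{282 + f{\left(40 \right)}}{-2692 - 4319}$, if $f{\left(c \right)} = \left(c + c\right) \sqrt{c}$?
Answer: $- \frac{94}{2337} - \frac{160 \sqrt{10}}{7011} \approx -0.11239$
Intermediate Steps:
$f{\left(c \right)} = 2 c^{\frac{3}{2}}$ ($f{\left(c \right)} = 2 c \sqrt{c} = 2 c^{\frac{3}{2}}$)
$\frac{282 + f{\left(40 \right)}}{-2692 - 4319} = \frac{282 + 2 \cdot 40^{\frac{3}{2}}}{-2692 - 4319} = \frac{282 + 2 \cdot 80 \sqrt{10}}{-7011} = \left(282 + 160 \sqrt{10}\right) \left(- \frac{1}{7011}\right) = - \frac{94}{2337} - \frac{160 \sqrt{10}}{7011}$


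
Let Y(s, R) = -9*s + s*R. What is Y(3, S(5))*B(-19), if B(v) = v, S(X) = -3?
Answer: 684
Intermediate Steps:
Y(s, R) = -9*s + R*s
Y(3, S(5))*B(-19) = (3*(-9 - 3))*(-19) = (3*(-12))*(-19) = -36*(-19) = 684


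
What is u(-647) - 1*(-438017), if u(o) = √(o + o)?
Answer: 438017 + I*√1294 ≈ 4.3802e+5 + 35.972*I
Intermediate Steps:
u(o) = √2*√o (u(o) = √(2*o) = √2*√o)
u(-647) - 1*(-438017) = √2*√(-647) - 1*(-438017) = √2*(I*√647) + 438017 = I*√1294 + 438017 = 438017 + I*√1294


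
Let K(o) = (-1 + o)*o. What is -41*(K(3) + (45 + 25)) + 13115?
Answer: 9999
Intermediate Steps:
K(o) = o*(-1 + o)
-41*(K(3) + (45 + 25)) + 13115 = -41*(3*(-1 + 3) + (45 + 25)) + 13115 = -41*(3*2 + 70) + 13115 = -41*(6 + 70) + 13115 = -41*76 + 13115 = -3116 + 13115 = 9999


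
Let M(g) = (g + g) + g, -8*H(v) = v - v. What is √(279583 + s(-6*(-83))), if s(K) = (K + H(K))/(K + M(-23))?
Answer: √5717216505/143 ≈ 528.76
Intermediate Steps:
H(v) = 0 (H(v) = -(v - v)/8 = -⅛*0 = 0)
M(g) = 3*g (M(g) = 2*g + g = 3*g)
s(K) = K/(-69 + K) (s(K) = (K + 0)/(K + 3*(-23)) = K/(K - 69) = K/(-69 + K))
√(279583 + s(-6*(-83))) = √(279583 + (-6*(-83))/(-69 - 6*(-83))) = √(279583 + 498/(-69 + 498)) = √(279583 + 498/429) = √(279583 + 498*(1/429)) = √(279583 + 166/143) = √(39980535/143) = √5717216505/143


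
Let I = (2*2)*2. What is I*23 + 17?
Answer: 201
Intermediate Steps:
I = 8 (I = 4*2 = 8)
I*23 + 17 = 8*23 + 17 = 184 + 17 = 201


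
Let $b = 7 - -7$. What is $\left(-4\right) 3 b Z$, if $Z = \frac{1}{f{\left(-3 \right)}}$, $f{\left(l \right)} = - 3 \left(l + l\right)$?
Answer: $- \frac{28}{3} \approx -9.3333$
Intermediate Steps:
$b = 14$ ($b = 7 + 7 = 14$)
$f{\left(l \right)} = - 6 l$ ($f{\left(l \right)} = - 3 \cdot 2 l = - 6 l$)
$Z = \frac{1}{18}$ ($Z = \frac{1}{\left(-6\right) \left(-3\right)} = \frac{1}{18} \approx 0.055556$)
$\left(-4\right) 3 b Z = \left(-4\right) 3 \cdot 14 \cdot \frac{1}{18} = \left(-12\right) 14 \cdot \frac{1}{18} = \left(-168\right) \frac{1}{18} = - \frac{28}{3}$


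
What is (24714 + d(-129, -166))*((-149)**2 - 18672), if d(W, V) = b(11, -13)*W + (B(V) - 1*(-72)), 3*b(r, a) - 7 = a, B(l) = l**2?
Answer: 185625400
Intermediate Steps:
b(r, a) = 7/3 + a/3
d(W, V) = 72 + V**2 - 2*W (d(W, V) = (7/3 + (1/3)*(-13))*W + (V**2 - 1*(-72)) = (7/3 - 13/3)*W + (V**2 + 72) = -2*W + (72 + V**2) = 72 + V**2 - 2*W)
(24714 + d(-129, -166))*((-149)**2 - 18672) = (24714 + (72 + (-166)**2 - 2*(-129)))*((-149)**2 - 18672) = (24714 + (72 + 27556 + 258))*(22201 - 18672) = (24714 + 27886)*3529 = 52600*3529 = 185625400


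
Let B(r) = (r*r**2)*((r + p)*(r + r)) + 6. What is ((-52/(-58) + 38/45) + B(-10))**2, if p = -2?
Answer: 98087912209250404/1703025 ≈ 5.7596e+10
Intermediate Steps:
B(r) = 6 + 2*r**4*(-2 + r) (B(r) = (r*r**2)*((r - 2)*(r + r)) + 6 = r**3*((-2 + r)*(2*r)) + 6 = r**3*(2*r*(-2 + r)) + 6 = 2*r**4*(-2 + r) + 6 = 6 + 2*r**4*(-2 + r))
((-52/(-58) + 38/45) + B(-10))**2 = ((-52/(-58) + 38/45) + (6 - 4*(-10)**4 + 2*(-10)**5))**2 = ((-52*(-1/58) + 38*(1/45)) + (6 - 4*10000 + 2*(-100000)))**2 = ((26/29 + 38/45) + (6 - 40000 - 200000))**2 = (2272/1305 - 239994)**2 = (-313189898/1305)**2 = 98087912209250404/1703025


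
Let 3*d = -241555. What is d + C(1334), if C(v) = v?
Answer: -237553/3 ≈ -79184.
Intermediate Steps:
d = -241555/3 (d = (1/3)*(-241555) = -241555/3 ≈ -80518.)
d + C(1334) = -241555/3 + 1334 = -237553/3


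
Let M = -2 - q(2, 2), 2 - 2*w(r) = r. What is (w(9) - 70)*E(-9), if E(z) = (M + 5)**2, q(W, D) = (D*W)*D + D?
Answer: -7203/2 ≈ -3601.5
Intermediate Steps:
q(W, D) = D + W*D**2 (q(W, D) = W*D**2 + D = D + W*D**2)
w(r) = 1 - r/2
M = -12 (M = -2 - 2*(1 + 2*2) = -2 - 2*(1 + 4) = -2 - 2*5 = -2 - 1*10 = -2 - 10 = -12)
E(z) = 49 (E(z) = (-12 + 5)**2 = (-7)**2 = 49)
(w(9) - 70)*E(-9) = ((1 - 1/2*9) - 70)*49 = ((1 - 9/2) - 70)*49 = (-7/2 - 70)*49 = -147/2*49 = -7203/2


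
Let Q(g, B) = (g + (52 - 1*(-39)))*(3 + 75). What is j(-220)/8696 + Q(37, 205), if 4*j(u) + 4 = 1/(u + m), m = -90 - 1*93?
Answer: 139955231155/14017952 ≈ 9984.0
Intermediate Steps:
m = -183 (m = -90 - 93 = -183)
j(u) = -1 + 1/(4*(-183 + u)) (j(u) = -1 + 1/(4*(u - 183)) = -1 + 1/(4*(-183 + u)))
Q(g, B) = 7098 + 78*g (Q(g, B) = (g + (52 + 39))*78 = (g + 91)*78 = (91 + g)*78 = 7098 + 78*g)
j(-220)/8696 + Q(37, 205) = ((733/4 - 1*(-220))/(-183 - 220))/8696 + (7098 + 78*37) = ((733/4 + 220)/(-403))*(1/8696) + (7098 + 2886) = -1/403*1613/4*(1/8696) + 9984 = -1613/1612*1/8696 + 9984 = -1613/14017952 + 9984 = 139955231155/14017952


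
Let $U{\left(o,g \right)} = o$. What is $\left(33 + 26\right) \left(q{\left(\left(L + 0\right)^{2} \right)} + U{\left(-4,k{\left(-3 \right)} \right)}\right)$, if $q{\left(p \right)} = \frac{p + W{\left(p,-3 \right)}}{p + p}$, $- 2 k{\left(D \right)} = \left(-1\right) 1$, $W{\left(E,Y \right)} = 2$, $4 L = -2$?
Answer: $\frac{59}{2} \approx 29.5$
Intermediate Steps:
$L = - \frac{1}{2}$ ($L = \frac{1}{4} \left(-2\right) = - \frac{1}{2} \approx -0.5$)
$k{\left(D \right)} = \frac{1}{2}$ ($k{\left(D \right)} = - \frac{\left(-1\right) 1}{2} = \left(- \frac{1}{2}\right) \left(-1\right) = \frac{1}{2}$)
$q{\left(p \right)} = \frac{2 + p}{2 p}$ ($q{\left(p \right)} = \frac{p + 2}{p + p} = \frac{2 + p}{2 p}$)
$\left(33 + 26\right) \left(q{\left(\left(L + 0\right)^{2} \right)} + U{\left(-4,k{\left(-3 \right)} \right)}\right) = \left(33 + 26\right) \left(\frac{2 + \left(- \frac{1}{2} + 0\right)^{2}}{2 \left(- \frac{1}{2} + 0\right)^{2}} - 4\right) = 59 \left(\frac{2 + \left(- \frac{1}{2}\right)^{2}}{2 \left(- \frac{1}{2}\right)^{2}} - 4\right) = 59 \left(\frac{\frac{1}{\frac{1}{4}} \left(2 + \frac{1}{4}\right)}{2} - 4\right) = 59 \left(\frac{1}{2} \cdot 4 \cdot \frac{9}{4} - 4\right) = 59 \left(\frac{9}{2} - 4\right) = 59 \cdot \frac{1}{2} = \frac{59}{2}$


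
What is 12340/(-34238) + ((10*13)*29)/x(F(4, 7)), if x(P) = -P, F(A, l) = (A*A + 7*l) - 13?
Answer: -2494595/34238 ≈ -72.860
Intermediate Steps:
F(A, l) = -13 + A² + 7*l (F(A, l) = (A² + 7*l) - 13 = -13 + A² + 7*l)
12340/(-34238) + ((10*13)*29)/x(F(4, 7)) = 12340/(-34238) + ((10*13)*29)/((-(-13 + 4² + 7*7))) = 12340*(-1/34238) + (130*29)/((-(-13 + 16 + 49))) = -6170/17119 + 3770/((-1*52)) = -6170/17119 + 3770/(-52) = -6170/17119 + 3770*(-1/52) = -6170/17119 - 145/2 = -2494595/34238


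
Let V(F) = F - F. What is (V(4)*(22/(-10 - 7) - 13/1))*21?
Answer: 0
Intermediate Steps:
V(F) = 0
(V(4)*(22/(-10 - 7) - 13/1))*21 = (0*(22/(-10 - 7) - 13/1))*21 = (0*(22/(-17) - 13*1))*21 = (0*(22*(-1/17) - 13))*21 = (0*(-22/17 - 13))*21 = (0*(-243/17))*21 = 0*21 = 0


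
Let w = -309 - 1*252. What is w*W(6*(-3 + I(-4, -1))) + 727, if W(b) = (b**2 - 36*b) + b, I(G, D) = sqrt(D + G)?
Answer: -433487 + 238986*I*sqrt(5) ≈ -4.3349e+5 + 5.3439e+5*I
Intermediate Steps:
w = -561 (w = -309 - 252 = -561)
W(b) = b**2 - 35*b
w*W(6*(-3 + I(-4, -1))) + 727 = -561*6*(-3 + sqrt(-1 - 4))*(-35 + 6*(-3 + sqrt(-1 - 4))) + 727 = -561*6*(-3 + sqrt(-5))*(-35 + 6*(-3 + sqrt(-5))) + 727 = -561*6*(-3 + I*sqrt(5))*(-35 + 6*(-3 + I*sqrt(5))) + 727 = -561*(-18 + 6*I*sqrt(5))*(-35 + (-18 + 6*I*sqrt(5))) + 727 = -561*(-18 + 6*I*sqrt(5))*(-53 + 6*I*sqrt(5)) + 727 = -561*(-53 + 6*I*sqrt(5))*(-18 + 6*I*sqrt(5)) + 727 = 727 - 561*(-53 + 6*I*sqrt(5))*(-18 + 6*I*sqrt(5))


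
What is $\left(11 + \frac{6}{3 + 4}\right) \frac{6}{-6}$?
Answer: $- \frac{83}{7} \approx -11.857$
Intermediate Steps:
$\left(11 + \frac{6}{3 + 4}\right) \frac{6}{-6} = \left(11 + \frac{6}{7}\right) 6 \left(- \frac{1}{6}\right) = \left(11 + 6 \cdot \frac{1}{7}\right) \left(-1\right) = \left(11 + \frac{6}{7}\right) \left(-1\right) = \frac{83}{7} \left(-1\right) = - \frac{83}{7}$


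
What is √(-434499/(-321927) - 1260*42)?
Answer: I*√609369978890123/107309 ≈ 230.04*I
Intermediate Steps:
√(-434499/(-321927) - 1260*42) = √(-434499*(-1/321927) - 52920) = √(144833/107309 - 52920) = √(-5678647447/107309) = I*√609369978890123/107309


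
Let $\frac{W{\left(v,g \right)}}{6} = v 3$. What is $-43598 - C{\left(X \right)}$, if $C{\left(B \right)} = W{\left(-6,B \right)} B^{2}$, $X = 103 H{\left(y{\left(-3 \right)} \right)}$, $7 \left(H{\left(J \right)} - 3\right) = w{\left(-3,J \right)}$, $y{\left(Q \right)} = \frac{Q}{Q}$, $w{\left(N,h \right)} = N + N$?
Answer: $\frac{255662398}{49} \approx 5.2176 \cdot 10^{6}$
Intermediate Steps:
$w{\left(N,h \right)} = 2 N$
$W{\left(v,g \right)} = 18 v$ ($W{\left(v,g \right)} = 6 v 3 = 6 \cdot 3 v = 18 v$)
$y{\left(Q \right)} = 1$
$H{\left(J \right)} = \frac{15}{7}$ ($H{\left(J \right)} = 3 + \frac{2 \left(-3\right)}{7} = 3 + \frac{1}{7} \left(-6\right) = 3 - \frac{6}{7} = \frac{15}{7}$)
$X = \frac{1545}{7}$ ($X = 103 \cdot \frac{15}{7} = \frac{1545}{7} \approx 220.71$)
$C{\left(B \right)} = - 108 B^{2}$ ($C{\left(B \right)} = 18 \left(-6\right) B^{2} = - 108 B^{2}$)
$-43598 - C{\left(X \right)} = -43598 - - 108 \left(\frac{1545}{7}\right)^{2} = -43598 - \left(-108\right) \frac{2387025}{49} = -43598 - - \frac{257798700}{49} = -43598 + \frac{257798700}{49} = \frac{255662398}{49}$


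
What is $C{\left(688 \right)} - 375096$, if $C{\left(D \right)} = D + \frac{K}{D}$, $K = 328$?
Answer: $- \frac{32199047}{86} \approx -3.7441 \cdot 10^{5}$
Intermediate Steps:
$C{\left(D \right)} = D + \frac{328}{D}$
$C{\left(688 \right)} - 375096 = \left(688 + \frac{328}{688}\right) - 375096 = \left(688 + 328 \cdot \frac{1}{688}\right) - 375096 = \left(688 + \frac{41}{86}\right) - 375096 = \frac{59209}{86} - 375096 = - \frac{32199047}{86}$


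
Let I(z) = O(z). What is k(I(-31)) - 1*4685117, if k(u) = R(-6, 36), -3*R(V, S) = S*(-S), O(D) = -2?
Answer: -4684685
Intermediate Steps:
R(V, S) = S²/3 (R(V, S) = -S*(-S)/3 = -(-1)*S²/3 = S²/3)
I(z) = -2
k(u) = 432 (k(u) = (⅓)*36² = (⅓)*1296 = 432)
k(I(-31)) - 1*4685117 = 432 - 1*4685117 = 432 - 4685117 = -4684685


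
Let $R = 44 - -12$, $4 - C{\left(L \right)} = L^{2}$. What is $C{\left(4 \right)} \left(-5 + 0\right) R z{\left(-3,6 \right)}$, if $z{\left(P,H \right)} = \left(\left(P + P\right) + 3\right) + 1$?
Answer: $-6720$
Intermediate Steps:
$z{\left(P,H \right)} = 4 + 2 P$ ($z{\left(P,H \right)} = \left(2 P + 3\right) + 1 = \left(3 + 2 P\right) + 1 = 4 + 2 P$)
$C{\left(L \right)} = 4 - L^{2}$
$R = 56$ ($R = 44 + 12 = 56$)
$C{\left(4 \right)} \left(-5 + 0\right) R z{\left(-3,6 \right)} = \left(4 - 4^{2}\right) \left(-5 + 0\right) 56 \left(4 + 2 \left(-3\right)\right) = \left(4 - 16\right) \left(-5\right) 56 \left(4 - 6\right) = \left(4 - 16\right) \left(-5\right) 56 \left(-2\right) = \left(-12\right) \left(-5\right) 56 \left(-2\right) = 60 \cdot 56 \left(-2\right) = 3360 \left(-2\right) = -6720$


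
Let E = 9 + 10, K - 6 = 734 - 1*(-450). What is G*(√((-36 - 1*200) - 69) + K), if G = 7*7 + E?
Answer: 80920 + 68*I*√305 ≈ 80920.0 + 1187.6*I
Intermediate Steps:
K = 1190 (K = 6 + (734 - 1*(-450)) = 6 + (734 + 450) = 6 + 1184 = 1190)
E = 19
G = 68 (G = 7*7 + 19 = 49 + 19 = 68)
G*(√((-36 - 1*200) - 69) + K) = 68*(√((-36 - 1*200) - 69) + 1190) = 68*(√((-36 - 200) - 69) + 1190) = 68*(√(-236 - 69) + 1190) = 68*(√(-305) + 1190) = 68*(I*√305 + 1190) = 68*(1190 + I*√305) = 80920 + 68*I*√305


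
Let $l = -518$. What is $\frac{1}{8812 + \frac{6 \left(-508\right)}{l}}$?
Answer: $\frac{259}{2283832} \approx 0.00011341$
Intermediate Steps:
$\frac{1}{8812 + \frac{6 \left(-508\right)}{l}} = \frac{1}{8812 + \frac{6 \left(-508\right)}{-518}} = \frac{1}{8812 - - \frac{1524}{259}} = \frac{1}{8812 + \frac{1524}{259}} = \frac{1}{\frac{2283832}{259}} = \frac{259}{2283832}$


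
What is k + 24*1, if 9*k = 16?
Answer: 232/9 ≈ 25.778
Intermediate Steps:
k = 16/9 (k = (1/9)*16 = 16/9 ≈ 1.7778)
k + 24*1 = 16/9 + 24*1 = 16/9 + 24 = 232/9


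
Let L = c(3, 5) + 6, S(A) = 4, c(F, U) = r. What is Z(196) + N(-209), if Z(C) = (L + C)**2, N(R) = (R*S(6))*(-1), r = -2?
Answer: 40836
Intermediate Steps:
c(F, U) = -2
L = 4 (L = -2 + 6 = 4)
N(R) = -4*R (N(R) = (R*4)*(-1) = (4*R)*(-1) = -4*R)
Z(C) = (4 + C)**2
Z(196) + N(-209) = (4 + 196)**2 - 4*(-209) = 200**2 + 836 = 40000 + 836 = 40836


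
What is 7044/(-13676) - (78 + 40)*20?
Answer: -8070601/3419 ≈ -2360.5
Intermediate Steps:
7044/(-13676) - (78 + 40)*20 = 7044*(-1/13676) - 118*20 = -1761/3419 - 1*2360 = -1761/3419 - 2360 = -8070601/3419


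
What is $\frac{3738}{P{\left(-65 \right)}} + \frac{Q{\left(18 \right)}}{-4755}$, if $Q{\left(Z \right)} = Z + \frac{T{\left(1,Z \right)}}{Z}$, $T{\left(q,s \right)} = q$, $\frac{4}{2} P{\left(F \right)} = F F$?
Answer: $\frac{127699543}{72323550} \approx 1.7657$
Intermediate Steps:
$P{\left(F \right)} = \frac{F^{2}}{2}$ ($P{\left(F \right)} = \frac{F F}{2} = \frac{F^{2}}{2}$)
$Q{\left(Z \right)} = Z + \frac{1}{Z}$ ($Q{\left(Z \right)} = Z + 1 \frac{1}{Z} = Z + \frac{1}{Z}$)
$\frac{3738}{P{\left(-65 \right)}} + \frac{Q{\left(18 \right)}}{-4755} = \frac{3738}{\frac{1}{2} \left(-65\right)^{2}} + \frac{18 + \frac{1}{18}}{-4755} = \frac{3738}{\frac{1}{2} \cdot 4225} + \left(18 + \frac{1}{18}\right) \left(- \frac{1}{4755}\right) = \frac{3738}{\frac{4225}{2}} + \frac{325}{18} \left(- \frac{1}{4755}\right) = 3738 \cdot \frac{2}{4225} - \frac{65}{17118} = \frac{7476}{4225} - \frac{65}{17118} = \frac{127699543}{72323550}$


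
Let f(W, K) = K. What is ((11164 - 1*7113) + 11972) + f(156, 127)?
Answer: 16150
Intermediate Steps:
((11164 - 1*7113) + 11972) + f(156, 127) = ((11164 - 1*7113) + 11972) + 127 = ((11164 - 7113) + 11972) + 127 = (4051 + 11972) + 127 = 16023 + 127 = 16150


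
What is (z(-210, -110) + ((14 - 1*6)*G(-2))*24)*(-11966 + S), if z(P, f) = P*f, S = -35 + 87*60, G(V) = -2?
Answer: -154037196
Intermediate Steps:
S = 5185 (S = -35 + 5220 = 5185)
(z(-210, -110) + ((14 - 1*6)*G(-2))*24)*(-11966 + S) = (-210*(-110) + ((14 - 1*6)*(-2))*24)*(-11966 + 5185) = (23100 + ((14 - 6)*(-2))*24)*(-6781) = (23100 + (8*(-2))*24)*(-6781) = (23100 - 16*24)*(-6781) = (23100 - 384)*(-6781) = 22716*(-6781) = -154037196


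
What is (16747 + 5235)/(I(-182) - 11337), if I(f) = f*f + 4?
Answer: 21982/21791 ≈ 1.0088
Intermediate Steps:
I(f) = 4 + f² (I(f) = f² + 4 = 4 + f²)
(16747 + 5235)/(I(-182) - 11337) = (16747 + 5235)/((4 + (-182)²) - 11337) = 21982/((4 + 33124) - 11337) = 21982/(33128 - 11337) = 21982/21791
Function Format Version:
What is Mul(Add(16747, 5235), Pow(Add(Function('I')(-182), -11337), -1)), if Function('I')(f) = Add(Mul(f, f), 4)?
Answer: Rational(21982, 21791) ≈ 1.0088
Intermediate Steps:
Function('I')(f) = Add(4, Pow(f, 2)) (Function('I')(f) = Add(Pow(f, 2), 4) = Add(4, Pow(f, 2)))
Mul(Add(16747, 5235), Pow(Add(Function('I')(-182), -11337), -1)) = Mul(Add(16747, 5235), Pow(Add(Add(4, Pow(-182, 2)), -11337), -1)) = Mul(21982, Pow(Add(Add(4, 33124), -11337), -1)) = Mul(21982, Pow(Add(33128, -11337), -1)) = Mul(21982, Pow(21791, -1)) = Mul(21982, Rational(1, 21791)) = Rational(21982, 21791)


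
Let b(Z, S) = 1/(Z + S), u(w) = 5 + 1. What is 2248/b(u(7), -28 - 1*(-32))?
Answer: 22480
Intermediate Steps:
u(w) = 6
b(Z, S) = 1/(S + Z)
2248/b(u(7), -28 - 1*(-32)) = 2248/(1/((-28 - 1*(-32)) + 6)) = 2248/(1/((-28 + 32) + 6)) = 2248/(1/(4 + 6)) = 2248/(1/10) = 2248*10 = 22480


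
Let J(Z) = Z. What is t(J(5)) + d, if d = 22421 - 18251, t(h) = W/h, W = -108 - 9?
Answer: 20733/5 ≈ 4146.6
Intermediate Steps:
W = -117
t(h) = -117/h
d = 4170
t(J(5)) + d = -117/5 + 4170 = 20733/5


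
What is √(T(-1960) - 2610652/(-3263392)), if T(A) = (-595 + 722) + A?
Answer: I*√2519683709162/37084 ≈ 42.804*I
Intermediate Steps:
T(A) = 127 + A
√(T(-1960) - 2610652/(-3263392)) = √((127 - 1960) - 2610652/(-3263392)) = √(-1833 - 2610652*(-1/3263392)) = √(-1833 + 59333/74168) = √(-135890611/74168) = I*√2519683709162/37084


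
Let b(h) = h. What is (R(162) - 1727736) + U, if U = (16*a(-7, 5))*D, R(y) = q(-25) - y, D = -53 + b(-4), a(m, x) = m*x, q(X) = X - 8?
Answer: -1696011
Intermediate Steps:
q(X) = -8 + X
D = -57 (D = -53 - 4 = -57)
R(y) = -33 - y (R(y) = (-8 - 25) - y = -33 - y)
U = 31920 (U = (16*(-7*5))*(-57) = (16*(-35))*(-57) = -560*(-57) = 31920)
(R(162) - 1727736) + U = ((-33 - 1*162) - 1727736) + 31920 = ((-33 - 162) - 1727736) + 31920 = (-195 - 1727736) + 31920 = -1727931 + 31920 = -1696011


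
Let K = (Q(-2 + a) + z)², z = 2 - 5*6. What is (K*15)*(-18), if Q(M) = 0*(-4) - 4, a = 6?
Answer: -276480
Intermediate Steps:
Q(M) = -4 (Q(M) = 0 - 4 = -4)
z = -28 (z = 2 - 30 = -28)
K = 1024 (K = (-4 - 28)² = (-32)² = 1024)
(K*15)*(-18) = (1024*15)*(-18) = 15360*(-18) = -276480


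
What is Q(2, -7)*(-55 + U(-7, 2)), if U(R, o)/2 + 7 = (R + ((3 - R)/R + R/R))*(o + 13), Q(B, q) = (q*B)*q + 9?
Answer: -218601/7 ≈ -31229.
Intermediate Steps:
Q(B, q) = 9 + B*q² (Q(B, q) = (B*q)*q + 9 = B*q² + 9 = 9 + B*q²)
U(R, o) = -14 + 2*(13 + o)*(1 + R + (3 - R)/R) (U(R, o) = -14 + 2*((R + ((3 - R)/R + R/R))*(o + 13)) = -14 + 2*((R + ((3 - R)/R + 1))*(13 + o)) = -14 + 2*((R + (1 + (3 - R)/R))*(13 + o)) = -14 + 2*((1 + R + (3 - R)/R)*(13 + o)) = -14 + 2*((13 + o)*(1 + R + (3 - R)/R)) = -14 + 2*(13 + o)*(1 + R + (3 - R)/R))
Q(2, -7)*(-55 + U(-7, 2)) = (9 + 2*(-7)²)*(-55 + 2*(39 + 3*2 - 7*(-7 + 13*(-7) - 7*2))/(-7)) = (9 + 2*49)*(-55 + 2*(-⅐)*(39 + 6 - 7*(-7 - 91 - 14))) = (9 + 98)*(-55 + 2*(-⅐)*(39 + 6 - 7*(-112))) = 107*(-55 + 2*(-⅐)*(39 + 6 + 784)) = 107*(-55 + 2*(-⅐)*829) = 107*(-55 - 1658/7) = 107*(-2043/7) = -218601/7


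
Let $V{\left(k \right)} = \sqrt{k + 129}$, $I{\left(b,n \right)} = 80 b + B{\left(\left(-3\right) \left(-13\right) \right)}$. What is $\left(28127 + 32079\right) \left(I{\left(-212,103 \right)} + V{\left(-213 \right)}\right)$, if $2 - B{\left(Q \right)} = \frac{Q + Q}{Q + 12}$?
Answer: $- \frac{17358112272}{17} + 120412 i \sqrt{21} \approx -1.0211 \cdot 10^{9} + 5.518 \cdot 10^{5} i$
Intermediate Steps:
$B{\left(Q \right)} = 2 - \frac{2 Q}{12 + Q}$ ($B{\left(Q \right)} = 2 - \frac{Q + Q}{Q + 12} = 2 - \frac{2 Q}{12 + Q}$)
$I{\left(b,n \right)} = \frac{8}{17} + 80 b$ ($I{\left(b,n \right)} = 80 b + \frac{24}{12 - -39} = 80 b + \frac{24}{12 + 39} = 80 b + \frac{24}{51} = 80 b + 24 \cdot \frac{1}{51} = 80 b + \frac{8}{17} = \frac{8}{17} + 80 b$)
$V{\left(k \right)} = \sqrt{129 + k}$
$\left(28127 + 32079\right) \left(I{\left(-212,103 \right)} + V{\left(-213 \right)}\right) = \left(28127 + 32079\right) \left(\left(\frac{8}{17} + 80 \left(-212\right)\right) + \sqrt{129 - 213}\right) = 60206 \left(\left(\frac{8}{17} - 16960\right) + \sqrt{-84}\right) = 60206 \left(- \frac{288312}{17} + 2 i \sqrt{21}\right) = - \frac{17358112272}{17} + 120412 i \sqrt{21}$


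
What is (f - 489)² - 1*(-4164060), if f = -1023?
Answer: 6450204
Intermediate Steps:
(f - 489)² - 1*(-4164060) = (-1023 - 489)² - 1*(-4164060) = (-1512)² + 4164060 = 2286144 + 4164060 = 6450204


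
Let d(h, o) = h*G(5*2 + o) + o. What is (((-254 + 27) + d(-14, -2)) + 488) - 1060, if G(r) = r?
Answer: -913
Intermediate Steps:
d(h, o) = o + h*(10 + o) (d(h, o) = h*(5*2 + o) + o = h*(10 + o) + o = o + h*(10 + o))
(((-254 + 27) + d(-14, -2)) + 488) - 1060 = (((-254 + 27) + (-2 - 14*(10 - 2))) + 488) - 1060 = ((-227 + (-2 - 14*8)) + 488) - 1060 = ((-227 + (-2 - 112)) + 488) - 1060 = ((-227 - 114) + 488) - 1060 = (-341 + 488) - 1060 = 147 - 1060 = -913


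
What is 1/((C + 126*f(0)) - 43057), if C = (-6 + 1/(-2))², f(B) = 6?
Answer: -4/169035 ≈ -2.3664e-5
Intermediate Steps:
C = 169/4 (C = (-6 - ½)² = (-13/2)² = 169/4 ≈ 42.250)
1/((C + 126*f(0)) - 43057) = 1/((169/4 + 126*6) - 43057) = 1/((169/4 + 756) - 43057) = 1/(3193/4 - 43057) = 1/(-169035/4) = -4/169035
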